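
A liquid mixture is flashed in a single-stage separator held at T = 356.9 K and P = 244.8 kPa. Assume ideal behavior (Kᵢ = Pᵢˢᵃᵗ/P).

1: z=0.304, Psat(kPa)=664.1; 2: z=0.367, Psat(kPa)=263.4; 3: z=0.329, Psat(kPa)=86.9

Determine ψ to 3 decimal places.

Raoult's law: Kᵢ = Pᵢˢᵃᵗ/P = Pᵢˢᵃᵗ/244.8.
  K_1 = 664.1/244.8 = 2.71283, K_2 = 263.4/244.8 = 1.07598, K_3 = 86.9/244.8 = 0.35498
Material balance + equilibrium reduce to Σ zᵢ(Kᵢ−1)/(1+ψ(Kᵢ−1)) = 0.
g(0) = ΣzᵢKᵢ − 1 = 0.336 and g(1) = 1 − Σzᵢ/Kᵢ = -0.380, so a root lies in (0, 1).
Newton–Raphson from ψ = 0.34:
  ψ = 0.340: g = 0.0844, g' = -0.583 → ψ = 0.485
  ψ = 0.485: g = 0.0026, g' = -0.558 → ψ = 0.489
Converged at ψ = 0.489.

ψ = 0.489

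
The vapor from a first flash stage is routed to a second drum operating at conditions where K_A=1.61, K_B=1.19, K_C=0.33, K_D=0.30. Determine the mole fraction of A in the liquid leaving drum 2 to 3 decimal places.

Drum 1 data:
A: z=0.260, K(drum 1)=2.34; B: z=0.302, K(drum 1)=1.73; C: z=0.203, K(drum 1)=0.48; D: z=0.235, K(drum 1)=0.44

x_A (drum 2) = 0.294

Drum 1:
Let ψ₁ = V/F and solve Σ zᵢ(Kᵢ−1)/(1+ψ₁(Kᵢ−1)) = 0.
g(0) = ΣzᵢKᵢ − 1 = 0.332 and g(1) = 1 − Σzᵢ/Kᵢ = -0.243, so a root lies in (0, 1).
Iterate (Newton) starting at ψ₁ = 0.45:
  ψ₁ = 0.450: g = 0.0695, g' = -0.498 → ψ₁ = 0.590
Converged at ψ₁ = 0.590.
Drum-1 compositions:
  A: x = 0.145, y = 0.340
  B: x = 0.211, y = 0.365
  C: x = 0.293, y = 0.141
  D: x = 0.351, y = 0.154
Drum-2 feed = drum-1 vapor: z₂ = (0.3399, 0.3652, 0.1405, 0.1544).
Drum 2:
Material balance + equilibrium reduce to Σ zᵢ(Kᵢ−1)/(1+ψ₂(Kᵢ−1)) = 0.
g(0) = ΣzᵢKᵢ − 1 = 0.074 and g(1) = 1 − Σzᵢ/Kᵢ = -0.458, so a root lies in (0, 1).
Iterate (Newton) starting at ψ₂ = 0.32:
  ψ₂ = 0.320: g = -0.0202, g' = -0.328 → ψ₂ = 0.258
  ψ₂ = 0.258: g = -0.0005, g' = -0.311 → ψ₂ = 0.257
Converged at ψ₂ = 0.257.
  A: x = 0.294, y = 0.473
  B: x = 0.348, y = 0.414
  C: x = 0.170, y = 0.056
  D: x = 0.188, y = 0.056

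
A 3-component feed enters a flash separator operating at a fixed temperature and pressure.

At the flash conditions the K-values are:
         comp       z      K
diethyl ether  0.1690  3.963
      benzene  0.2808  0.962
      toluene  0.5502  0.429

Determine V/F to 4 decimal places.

Material balance + equilibrium reduce to Σ zᵢ(Kᵢ−1)/(1+V/F(Kᵢ−1)) = 0.
Feasibility: ΣzᵢKᵢ = 1.1759, Σzᵢ/Kᵢ = 1.6171 — both > 1, two phases present.
Newton–Raphson from V/F = 0.5:
  V/F = 0.5000: g = -0.24878, g' = -0.5928 → V/F = 0.0803
  V/F = 0.0803: g = 0.06454, g' = -1.1657 → V/F = 0.1357
  V/F = 0.1357: g = 0.00590, g' = -0.9660 → V/F = 0.1418
Converged at V/F = 0.1418.

V/F = 0.1418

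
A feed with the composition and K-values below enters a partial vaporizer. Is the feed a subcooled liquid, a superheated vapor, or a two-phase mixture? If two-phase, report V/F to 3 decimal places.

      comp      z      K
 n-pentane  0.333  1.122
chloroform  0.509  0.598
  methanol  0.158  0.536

subcooled liquid

ΣzᵢKᵢ = 0.763; Σzᵢ/Kᵢ = 1.443.
Since ΣzᵢKᵢ < 1 the mixture is below its bubble point — single liquid phase.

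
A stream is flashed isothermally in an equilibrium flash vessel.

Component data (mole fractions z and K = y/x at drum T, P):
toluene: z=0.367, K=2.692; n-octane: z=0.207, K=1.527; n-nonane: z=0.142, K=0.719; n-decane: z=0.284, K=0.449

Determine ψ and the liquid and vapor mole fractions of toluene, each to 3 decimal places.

ψ = 0.818, x_toluene = 0.154, y_toluene = 0.414

Newton iteration, ψ⁰ = 0.56:
  ψ = 0.560: g = 0.1294, g' = -0.507 → ψ = 0.815
  ψ = 0.815: g = 0.0015, g' = -0.517 → ψ = 0.818
Converged at ψ = 0.818.
Compositions from xᵢ = zᵢ/(1+ψ(Kᵢ−1)), yᵢ = Kᵢxᵢ:
  toluene: x = 0.154, y = 0.414
  n-octane: x = 0.145, y = 0.221
  n-nonane: x = 0.184, y = 0.133
  n-decane: x = 0.517, y = 0.232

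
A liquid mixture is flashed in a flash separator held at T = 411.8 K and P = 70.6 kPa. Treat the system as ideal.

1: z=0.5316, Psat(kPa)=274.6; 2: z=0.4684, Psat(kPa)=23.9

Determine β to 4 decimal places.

Raoult's law: Kᵢ = Pᵢˢᵃᵗ/P = Pᵢˢᵃᵗ/70.6.
  K_1 = 274.6/70.6 = 3.889518, K_2 = 23.9/70.6 = 0.338527
Let β = V/F and solve Σ zᵢ(Kᵢ−1)/(1+β(Kᵢ−1)) = 0.
Feasibility: ΣzᵢKᵢ = 2.2262, Σzᵢ/Kᵢ = 1.5203 — both > 1, two phases present.
Iterate (Newton) starting at β = 0.44:
  β = 0.4400: g = 0.23924, g' = -1.2681 → β = 0.6287
  β = 0.6287: g = 0.01498, g' = -1.1601 → β = 0.6416
Converged at β = 0.6416.

β = 0.6416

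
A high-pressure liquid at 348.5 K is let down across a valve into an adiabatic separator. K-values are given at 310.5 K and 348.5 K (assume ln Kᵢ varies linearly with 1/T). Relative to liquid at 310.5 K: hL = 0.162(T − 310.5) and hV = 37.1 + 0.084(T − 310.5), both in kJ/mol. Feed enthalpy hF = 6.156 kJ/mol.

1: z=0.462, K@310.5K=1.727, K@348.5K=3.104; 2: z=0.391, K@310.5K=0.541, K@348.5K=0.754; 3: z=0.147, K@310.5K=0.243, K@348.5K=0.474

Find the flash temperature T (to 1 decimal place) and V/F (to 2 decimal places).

Adiabatic flash: solve Rachford–Rice at each trial T, then check hF = ψ·hV(T) + (1−ψ)·hL(T).
  T = 310.5 K: K = (1.727, 0.541, 0.243), RR gives ψ = 0.112, H_out = 4.137 kJ/mol
  T = 348.5 K: K = (3.104, 0.754, 0.474), RR gives ψ = 1.000, H_out = 40.292 kJ/mol
  T = 329.5 K: K = (2.355, 0.645, 0.346), RR gives ψ = 0.621, H_out = 25.187 kJ/mol
  T = 320.0 K: K = (2.026, 0.592, 0.291), RR gives ψ = 0.400, H_out = 16.096 kJ/mol
  T = 315.2 K: K = (1.871, 0.566, 0.266), RR gives ψ = 0.268, H_out = 10.612 kJ/mol
  T = 312.9 K: K = (1.800, 0.554, 0.255), RR gives ψ = 0.196, H_out = 7.616 kJ/mol
Linear interpolation between T = 310.5 (H_out = 4.137) and T = 312.9 (H_out = 7.616) on hF = 6.156 gives T ≈ 311.9 K, at which ψ = 0.16.

T = 311.9 K, V/F = 0.16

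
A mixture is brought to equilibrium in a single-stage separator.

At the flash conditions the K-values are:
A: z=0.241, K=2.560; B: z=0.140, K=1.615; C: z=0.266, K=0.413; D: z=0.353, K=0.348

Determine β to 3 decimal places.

Newton iteration, β⁰ = 0.5:
  β = 0.500: g = -0.2854, g' = -0.730 → β = 0.109
  β = 0.109: g = -0.0126, g' = -0.753 → β = 0.092
Converged at β = 0.092.

β = 0.092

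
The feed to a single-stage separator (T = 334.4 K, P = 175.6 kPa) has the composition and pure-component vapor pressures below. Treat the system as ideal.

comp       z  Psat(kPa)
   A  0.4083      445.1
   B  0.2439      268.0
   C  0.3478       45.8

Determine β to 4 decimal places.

β = 0.5571

Raoult's law: Kᵢ = Pᵢˢᵃᵗ/P = Pᵢˢᵃᵗ/175.6.
  K_A = 445.1/175.6 = 2.534738, K_B = 268.0/175.6 = 1.526196, K_C = 45.8/175.6 = 0.260820
Material balance + equilibrium reduce to Σ zᵢ(Kᵢ−1)/(1+β(Kᵢ−1)) = 0.
Feasibility: ΣzᵢKᵢ = 1.4979, Σzᵢ/Kᵢ = 1.6544 — both > 1, two phases present.
Newton iteration, β⁰ = 0.68:
  β = 0.6800: g = -0.11576, g' = -1.0351 → β = 0.5682
  β = 0.5682: g = -0.00970, g' = -0.8793 → β = 0.5571
Converged at β = 0.5571.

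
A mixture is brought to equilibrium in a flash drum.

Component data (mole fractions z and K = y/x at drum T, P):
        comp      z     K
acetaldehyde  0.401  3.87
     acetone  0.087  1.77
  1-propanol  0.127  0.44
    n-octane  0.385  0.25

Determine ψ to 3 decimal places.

ψ = 0.467

Rachford–Rice: g(ψ) = Σ zᵢ(Kᵢ−1)/(1+ψ(Kᵢ−1)) = 0.
Feasibility: ΣzᵢKᵢ = 1.858, Σzᵢ/Kᵢ = 1.981 — both > 1, two phases present.
Newton iteration, ψ⁰ = 0.5:
  ψ = 0.500: g = -0.0398, g' = -1.215 → ψ = 0.467
Converged at ψ = 0.467.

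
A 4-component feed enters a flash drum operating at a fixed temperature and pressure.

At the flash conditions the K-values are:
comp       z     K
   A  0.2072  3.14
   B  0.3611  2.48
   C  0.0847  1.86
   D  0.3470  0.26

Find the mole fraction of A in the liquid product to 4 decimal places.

x_A = 0.0860

Rachford–Rice: g(ψ) = Σ zᵢ(Kᵢ−1)/(1+ψ(Kᵢ−1)) = 0.
g(0) = ΣzᵢKᵢ − 1 = 0.7939 and g(1) = 1 − Σzᵢ/Kᵢ = -0.5917, so a root lies in (0, 1).
Iterate (Newton) starting at ψ = 0.5:
  ψ = 0.5000: g = 0.16470, g' = -0.9921 → ψ = 0.6660
  ψ = 0.6660: g = -0.00804, g' = -1.1260 → ψ = 0.6589
  ψ = 0.6589: g = -0.00004, g' = -1.1153 → ψ = 0.6588
Converged at ψ = 0.6588.
Compositions from xᵢ = zᵢ/(1+ψ(Kᵢ−1)), yᵢ = Kᵢxᵢ:
  A: x = 0.0860, y = 0.2700
  B: x = 0.1828, y = 0.4534
  C: x = 0.0541, y = 0.1006
  D: x = 0.6771, y = 0.1761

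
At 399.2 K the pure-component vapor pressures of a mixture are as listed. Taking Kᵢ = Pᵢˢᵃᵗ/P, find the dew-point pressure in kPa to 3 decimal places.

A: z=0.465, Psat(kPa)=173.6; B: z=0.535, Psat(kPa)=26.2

Pdew = 43.293 kPa

At the dew point ψ → 1, so Σzᵢ/Kᵢ = 1 with Kᵢ = Pᵢˢᵃᵗ/P ⇒ 1/P = Σzᵢ/Pᵢˢᵃᵗ.
1/P = 0.465/173.6 + 0.535/26.2 = 0.023098 ⇒ P = 43.293 kPa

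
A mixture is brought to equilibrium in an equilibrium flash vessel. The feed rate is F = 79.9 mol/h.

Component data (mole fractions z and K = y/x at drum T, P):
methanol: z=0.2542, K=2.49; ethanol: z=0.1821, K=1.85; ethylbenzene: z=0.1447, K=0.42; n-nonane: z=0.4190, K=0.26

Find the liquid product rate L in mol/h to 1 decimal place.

Rachford–Rice: g(ψ) = Σ zᵢ(Kᵢ−1)/(1+ψ(Kᵢ−1)) = 0.
Check two-phase: ΣzᵢKᵢ = 1.1396 > 1 and Σzᵢ/Kᵢ = 2.1566 > 1, so g(0) = 0.1396 > 0 and g(1) = -1.1566 < 0.
Iterate (Newton) starting at ψ = 0.5:
  ψ = 0.5000: g = -0.28469, g' = -0.9248 → ψ = 0.1922
  ψ = 0.1922: g = -0.02840, g' = -0.8118 → ψ = 0.1572
  ψ = 0.1572: g = 0.00023, g' = -0.8256 → ψ = 0.1574
Converged at ψ = 0.1574.
Then V = ψ·F = 0.1574·79.9 = 12.6 mol/h and L = F − V = 67.3 mol/h.

L = 67.3 mol/h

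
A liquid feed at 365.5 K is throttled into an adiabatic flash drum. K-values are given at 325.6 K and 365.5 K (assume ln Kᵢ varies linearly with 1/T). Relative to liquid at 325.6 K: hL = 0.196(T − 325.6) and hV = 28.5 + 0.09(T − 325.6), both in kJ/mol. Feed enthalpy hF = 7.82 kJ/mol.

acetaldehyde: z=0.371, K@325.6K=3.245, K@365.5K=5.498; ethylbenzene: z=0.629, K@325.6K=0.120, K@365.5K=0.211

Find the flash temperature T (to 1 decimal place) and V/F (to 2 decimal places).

Adiabatic flash: solve Rachford–Rice at each trial T, then check hF = ψ·hV(T) + (1−ψ)·hL(T).
  T = 325.6 K: K = (3.245, 0.120), RR gives ψ = 0.141, H_out = 4.030 kJ/mol
  T = 365.5 K: K = (5.498, 0.211), RR gives ψ = 0.330, H_out = 15.839 kJ/mol
  T = 345.6 K: K = (4.291, 0.162), RR gives ψ = 0.252, H_out = 10.556 kJ/mol
  T = 335.6 K: K = (3.747, 0.140), RR gives ψ = 0.202, H_out = 7.515 kJ/mol
  T = 340.6 K: K = (4.014, 0.151), RR gives ψ = 0.228, H_out = 9.079 kJ/mol
  T = 338.1 K: K = (3.879, 0.145), RR gives ψ = 0.216, H_out = 8.309 kJ/mol
  T = 336.9 K: K = (3.816, 0.143), RR gives ψ = 0.209, H_out = 7.931 kJ/mol
Linear interpolation between T = 335.6 (H_out = 7.515) and T = 336.9 (H_out = 7.931) on hF = 7.82 gives T ≈ 336.6 K, at which ψ = 0.21.

T = 336.6 K, V/F = 0.21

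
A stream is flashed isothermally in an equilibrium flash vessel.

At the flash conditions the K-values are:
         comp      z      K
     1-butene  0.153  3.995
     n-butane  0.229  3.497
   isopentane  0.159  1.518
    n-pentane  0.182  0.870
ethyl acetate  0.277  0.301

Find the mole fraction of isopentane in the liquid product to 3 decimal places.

x_isopentane = 0.116

Newton iteration, ψ⁰ = 0.5:
  ψ = 0.500: g = 0.1802, g' = -0.853 → ψ = 0.711
  ψ = 0.711: g = 0.0013, g' = -0.887 → ψ = 0.713
Converged at ψ = 0.713.
Compositions from xᵢ = zᵢ/(1+ψ(Kᵢ−1)), yᵢ = Kᵢxᵢ:
  1-butene: x = 0.049, y = 0.195
  n-butane: x = 0.082, y = 0.288
  isopentane: x = 0.116, y = 0.176
  n-pentane: x = 0.201, y = 0.175
  ethyl acetate: x = 0.552, y = 0.166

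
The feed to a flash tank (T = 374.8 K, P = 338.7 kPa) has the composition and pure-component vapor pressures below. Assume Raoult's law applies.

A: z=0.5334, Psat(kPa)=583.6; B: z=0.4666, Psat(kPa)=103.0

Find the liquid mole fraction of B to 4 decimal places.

Raoult's law: Kᵢ = Pᵢˢᵃᵗ/P = Pᵢˢᵃᵗ/338.7.
  K_A = 583.6/338.7 = 1.723059, K_B = 103.0/338.7 = 0.304104
Material balance + equilibrium reduce to Σ zᵢ(Kᵢ−1)/(1+ψ(Kᵢ−1)) = 0.
Feasibility: ΣzᵢKᵢ = 1.0610, Σzᵢ/Kᵢ = 1.8439 — both > 1, two phases present.
Binary case is linear: z₁(K₁−1)(1+ψ(K₂−1)) + z₂(K₂−1)(1+ψ(K₁−1)) = 0
⇒ ψ = [z₁(K₁−1)+z₂(K₂−1)] / [−(K₁−1)(K₂−1)] = 0.06097/0.50317 = 0.1212
Compositions from xᵢ = zᵢ/(1+ψ(Kᵢ−1)), yᵢ = Kᵢxᵢ:
  A: x = 0.4904, y = 0.8450
  B: x = 0.5096, y = 0.1550

x_B = 0.5096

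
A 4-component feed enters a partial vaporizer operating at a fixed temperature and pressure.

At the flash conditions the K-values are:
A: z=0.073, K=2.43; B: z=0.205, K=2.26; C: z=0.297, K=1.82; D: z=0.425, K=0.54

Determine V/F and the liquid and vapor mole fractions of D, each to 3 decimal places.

Rachford–Rice: g(V/F) = Σ zᵢ(Kᵢ−1)/(1+V/F(Kᵢ−1)) = 0.
g(0) = ΣzᵢKᵢ − 1 = 0.411 and g(1) = 1 − Σzᵢ/Kᵢ = -0.071, so a root lies in (0, 1).
Newton–Raphson from V/F = 0.52:
  V/F = 0.520: g = 0.1297, g' = -0.421 → V/F = 0.828
  V/F = 0.828: g = 0.0036, g' = -0.415 → V/F = 0.836
Converged at V/F = 0.836.
Compositions from xᵢ = zᵢ/(1+V/F(Kᵢ−1)), yᵢ = Kᵢxᵢ:
  A: x = 0.033, y = 0.081
  B: x = 0.100, y = 0.226
  C: x = 0.176, y = 0.321
  D: x = 0.691, y = 0.373

V/F = 0.836, x_D = 0.691, y_D = 0.373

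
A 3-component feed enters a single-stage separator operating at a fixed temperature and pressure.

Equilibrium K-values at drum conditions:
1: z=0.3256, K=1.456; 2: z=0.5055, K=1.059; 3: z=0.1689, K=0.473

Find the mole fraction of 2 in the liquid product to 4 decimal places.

x_2 = 0.4854

Newton iteration, ψ⁰ = 0.5:
  ψ = 0.5000: g = 0.02902, g' = -0.1330 → ψ = 0.7181
  ψ = 0.7181: g = -0.00275, g' = -0.1615 → ψ = 0.7011
  ψ = 0.7011: g = -0.00003, g' = -0.1585 → ψ = 0.7009
Converged at ψ = 0.7009.
Compositions from xᵢ = zᵢ/(1+ψ(Kᵢ−1)), yᵢ = Kᵢxᵢ:
  1: x = 0.2467, y = 0.3592
  2: x = 0.4854, y = 0.5141
  3: x = 0.2678, y = 0.1267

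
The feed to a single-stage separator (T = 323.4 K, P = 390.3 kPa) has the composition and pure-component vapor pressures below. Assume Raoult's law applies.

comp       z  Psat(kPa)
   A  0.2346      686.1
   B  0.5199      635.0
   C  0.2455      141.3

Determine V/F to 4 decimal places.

V/F = 0.8139

Raoult's law: Kᵢ = Pᵢˢᵃᵗ/P = Pᵢˢᵃᵗ/390.3.
  K_A = 686.1/390.3 = 1.757879, K_B = 635.0/390.3 = 1.626954, K_C = 141.3/390.3 = 0.362029
Rachford–Rice: g(V/F) = Σ zᵢ(Kᵢ−1)/(1+V/F(Kᵢ−1)) = 0.
g(0) = ΣzᵢKᵢ − 1 = 0.3471 and g(1) = 1 − Σzᵢ/Kᵢ = -0.1311, so a root lies in (0, 1).
Iterate (Newton) starting at V/F = 0.5:
  V/F = 0.5000: g = 0.14712, g' = -0.4048 → V/F = 0.8635
  V/F = 0.8635: g = -0.02977, g' = -0.6306 → V/F = 0.8162
  V/F = 0.8162: g = -0.00134, g' = -0.5759 → V/F = 0.8139
Converged at V/F = 0.8139.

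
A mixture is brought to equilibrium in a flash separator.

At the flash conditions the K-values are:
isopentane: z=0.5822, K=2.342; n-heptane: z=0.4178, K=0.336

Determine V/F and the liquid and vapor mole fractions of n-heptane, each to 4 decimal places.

V/F = 0.5655, x_n-heptane = 0.6690, y_n-heptane = 0.2248

Binary case is linear: z₁(K₁−1)(1+V/F(K₂−1)) + z₂(K₂−1)(1+V/F(K₁−1)) = 0
⇒ V/F = [z₁(K₁−1)+z₂(K₂−1)] / [−(K₁−1)(K₂−1)] = 0.50389/0.89109 = 0.5655
Compositions from xᵢ = zᵢ/(1+V/F(Kᵢ−1)), yᵢ = Kᵢxᵢ:
  isopentane: x = 0.3310, y = 0.7752
  n-heptane: x = 0.6690, y = 0.2248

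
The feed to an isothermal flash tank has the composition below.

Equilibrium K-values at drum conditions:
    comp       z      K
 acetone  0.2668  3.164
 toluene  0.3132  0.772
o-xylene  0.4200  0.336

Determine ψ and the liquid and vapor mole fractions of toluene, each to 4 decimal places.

ψ = 0.2075, x_toluene = 0.3288, y_toluene = 0.2538

Newton iteration, ψ⁰ = 0.5:
  ψ = 0.5000: g = -0.22077, g' = -0.7240 → ψ = 0.1950
  ψ = 0.1950: g = 0.01089, g' = -0.8800 → ψ = 0.2074
  ψ = 0.2074: g = 0.00011, g' = -0.8622 → ψ = 0.2075
Converged at ψ = 0.2075.
Compositions from xᵢ = zᵢ/(1+ψ(Kᵢ−1)), yᵢ = Kᵢxᵢ:
  acetone: x = 0.1841, y = 0.5825
  toluene: x = 0.3288, y = 0.2538
  o-xylene: x = 0.4871, y = 0.1637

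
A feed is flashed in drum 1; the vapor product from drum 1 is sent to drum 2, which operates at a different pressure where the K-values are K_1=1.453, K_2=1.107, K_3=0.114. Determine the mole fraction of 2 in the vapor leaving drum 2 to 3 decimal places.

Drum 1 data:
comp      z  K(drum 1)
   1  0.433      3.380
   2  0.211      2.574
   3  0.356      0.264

y_2 (drum 2) = 0.276

Drum 1:
Let ψ₁ = V/F and solve Σ zᵢ(Kᵢ−1)/(1+ψ₁(Kᵢ−1)) = 0.
Check two-phase: ΣzᵢKᵢ = 2.101 > 1 and Σzᵢ/Kᵢ = 1.559 > 1, so g(0) = 1.101 > 0 and g(1) = -0.559 < 0.
Iterate (Newton) starting at ψ₁ = 0.51:
  ψ₁ = 0.510: g = 0.2303, g' = -1.156 → ψ₁ = 0.709
  ψ₁ = 0.709: g = -0.0079, g' = -1.300 → ψ₁ = 0.703
Converged at ψ₁ = 0.703.
Drum-1 compositions:
  1: x = 0.162, y = 0.547
  2: x = 0.100, y = 0.258
  3: x = 0.738, y = 0.195
Drum-2 feed = drum-1 vapor: z₂ = (0.5474, 0.2578, 0.1948).
Drum 2:
Let ψ₂ = V/F and solve Σ zᵢ(Kᵢ−1)/(1+ψ₂(Kᵢ−1)) = 0.
g(0) = ΣzᵢKᵢ − 1 = 0.103 and g(1) = 1 − Σzᵢ/Kᵢ = -1.318, so a root lies in (0, 1).
Newton–Raphson from ψ₂ = 0.5:
  ψ₂ = 0.500: g = -0.0815, g' = -0.570 → ψ₂ = 0.357
  ψ₂ = 0.357: g = -0.0124, g' = -0.413 → ψ₂ = 0.327
  ψ₂ = 0.327: g = -0.0003, g' = -0.391 → ψ₂ = 0.326
Converged at ψ₂ = 0.326.
  1: x = 0.477, y = 0.693
  2: x = 0.249, y = 0.276
  3: x = 0.274, y = 0.031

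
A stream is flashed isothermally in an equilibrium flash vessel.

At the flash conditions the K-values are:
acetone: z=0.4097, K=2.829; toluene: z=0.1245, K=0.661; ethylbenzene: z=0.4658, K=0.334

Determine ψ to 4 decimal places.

ψ = 0.3551

Newton iteration, ψ⁰ = 0.47:
  ψ = 0.4700: g = -0.09883, g' = -0.8543 → ψ = 0.3543
  ψ = 0.3543: g = 0.00067, g' = -0.8770 → ψ = 0.3551
Converged at ψ = 0.3551.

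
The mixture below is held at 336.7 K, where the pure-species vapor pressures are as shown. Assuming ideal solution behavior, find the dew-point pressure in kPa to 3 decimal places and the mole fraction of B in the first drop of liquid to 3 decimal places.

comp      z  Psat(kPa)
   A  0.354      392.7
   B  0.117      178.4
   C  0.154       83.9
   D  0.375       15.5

At the dew point ψ → 1, so Σzᵢ/Kᵢ = 1 with Kᵢ = Pᵢˢᵃᵗ/P ⇒ 1/P = Σzᵢ/Pᵢˢᵃᵗ.
1/P = 0.354/392.7 + 0.117/178.4 + 0.154/83.9 + 0.375/15.5 = 0.027586 ⇒ P = 36.250 kPa
xᵢ = zᵢP/Pᵢˢᵃᵗ ⇒ x_B = 0.117·36.250/178.4 = 0.024

Pdew = 36.250 kPa, x_B = 0.024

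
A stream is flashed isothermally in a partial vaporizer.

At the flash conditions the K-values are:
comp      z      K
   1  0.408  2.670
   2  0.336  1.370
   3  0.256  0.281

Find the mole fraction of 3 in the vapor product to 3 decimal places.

Rachford–Rice: g(ψ) = Σ zᵢ(Kᵢ−1)/(1+ψ(Kᵢ−1)) = 0.
g(0) = ΣzᵢKᵢ − 1 = 0.622 and g(1) = 1 − Σzᵢ/Kᵢ = -0.309, so a root lies in (0, 1).
Iterate (Newton) starting at ψ = 0.33:
  ψ = 0.330: g = 0.3087, g' = -0.737 → ψ = 0.749
  ψ = 0.749: g = 0.0012, g' = -0.874 → ψ = 0.750
Converged at ψ = 0.750.
Compositions from xᵢ = zᵢ/(1+ψ(Kᵢ−1)), yᵢ = Kᵢxᵢ:
  1: x = 0.181, y = 0.483
  2: x = 0.263, y = 0.360
  3: x = 0.556, y = 0.156

y_3 = 0.156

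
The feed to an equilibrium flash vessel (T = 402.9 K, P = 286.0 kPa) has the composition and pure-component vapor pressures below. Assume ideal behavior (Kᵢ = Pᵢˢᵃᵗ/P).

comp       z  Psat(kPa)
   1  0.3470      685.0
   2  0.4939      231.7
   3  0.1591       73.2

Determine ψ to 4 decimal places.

Raoult's law: Kᵢ = Pᵢˢᵃᵗ/P = Pᵢˢᵃᵗ/286.0.
  K_1 = 685.0/286.0 = 2.395105, K_2 = 231.7/286.0 = 0.810140, K_3 = 73.2/286.0 = 0.255944
Rachford–Rice: g(ψ) = Σ zᵢ(Kᵢ−1)/(1+ψ(Kᵢ−1)) = 0.
g(0) = ΣzᵢKᵢ − 1 = 0.2720 and g(1) = 1 − Σzᵢ/Kᵢ = -0.3761, so a root lies in (0, 1).
Iterate (Newton) starting at ψ = 0.5:
  ψ = 0.5000: g = -0.00694, g' = -0.4795 → ψ = 0.4855
Converged at ψ = 0.4855.

ψ = 0.4855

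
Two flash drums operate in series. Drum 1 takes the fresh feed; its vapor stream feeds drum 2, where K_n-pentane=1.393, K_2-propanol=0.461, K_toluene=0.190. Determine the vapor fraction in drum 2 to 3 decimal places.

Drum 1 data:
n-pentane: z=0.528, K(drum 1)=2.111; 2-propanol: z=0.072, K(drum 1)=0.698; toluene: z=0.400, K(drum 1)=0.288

V/F (drum 2) = 0.505

Drum 1:
Material balance + equilibrium reduce to Σ zᵢ(Kᵢ−1)/(1+ψ₁(Kᵢ−1)) = 0.
g(0) = ΣzᵢKᵢ − 1 = 0.280 and g(1) = 1 − Σzᵢ/Kᵢ = -0.742, so a root lies in (0, 1).
Newton iteration, ψ₁⁰ = 0.5:
  ψ₁ = 0.500: g = -0.0907, g' = -0.767 → ψ₁ = 0.382
  ψ₁ = 0.382: g = -0.0038, g' = -0.712 → ψ₁ = 0.376
Converged at ψ₁ = 0.376.
Drum-1 compositions:
  n-pentane: x = 0.372, y = 0.786
  2-propanol: x = 0.081, y = 0.057
  toluene: x = 0.546, y = 0.157
Drum-2 feed = drum-1 vapor: z₂ = (0.7859, 0.0567, 0.1574).
Drum 2:
Rachford–Rice: g(ψ₂) = Σ zᵢ(Kᵢ−1)/(1+ψ₂(Kᵢ−1)) = 0.
Check two-phase: ΣzᵢKᵢ = 1.151 > 1 and Σzᵢ/Kᵢ = 1.516 > 1, so g(0) = 0.151 > 0 and g(1) = -0.516 < 0.
Newton iteration, ψ₂⁰ = 0.57:
  ψ₂ = 0.570: g = -0.0286, g' = -0.472 → ψ₂ = 0.509
  ψ₂ = 0.509: g = -0.0018, g' = -0.415 → ψ₂ = 0.505
Converged at ψ₂ = 0.505.
  n-pentane: x = 0.656, y = 0.913
  2-propanol: x = 0.078, y = 0.036
  toluene: x = 0.266, y = 0.051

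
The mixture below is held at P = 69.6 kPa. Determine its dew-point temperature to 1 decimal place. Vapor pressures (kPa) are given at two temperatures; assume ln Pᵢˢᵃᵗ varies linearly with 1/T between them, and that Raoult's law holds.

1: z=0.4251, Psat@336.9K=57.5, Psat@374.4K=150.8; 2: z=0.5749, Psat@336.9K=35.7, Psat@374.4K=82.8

T = 356.9 K

Dew-point temperature: Σzᵢ·P/Pᵢˢᵃᵗ(T) = 1. Interpolate ln Pᵢˢᵃᵗ = aᵢ + bᵢ/T.
  T = 336.9 K: ΣzᵢP/Pᵢˢᵃᵗ = 1.6354
  T = 374.4 K: ΣzᵢP/Pᵢˢᵃᵗ = 0.6794
  T = 355.6 K: ΣzᵢP/Pᵢˢᵃᵗ = 1.0308
  T = 365.0 K: ΣzᵢP/Pᵢˢᵃᵗ = 0.8323
  T = 360.3 K: ΣzᵢP/Pᵢˢᵃᵗ = 0.9249
  T = 358.0 K: ΣzᵢP/Pᵢˢᵃᵗ = 0.9749
Interpolating between 355.6 K and 358.0 K gives T ≈ 356.9 K.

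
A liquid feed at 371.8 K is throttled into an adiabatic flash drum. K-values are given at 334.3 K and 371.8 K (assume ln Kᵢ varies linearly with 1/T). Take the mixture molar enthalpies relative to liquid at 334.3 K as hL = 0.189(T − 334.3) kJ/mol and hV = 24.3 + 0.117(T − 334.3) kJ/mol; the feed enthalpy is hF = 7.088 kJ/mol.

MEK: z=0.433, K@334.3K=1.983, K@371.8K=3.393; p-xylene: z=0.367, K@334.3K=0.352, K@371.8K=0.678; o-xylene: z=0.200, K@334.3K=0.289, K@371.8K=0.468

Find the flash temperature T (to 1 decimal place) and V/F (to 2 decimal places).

Adiabatic flash: solve Rachford–Rice at each trial T, then check hF = ψ·hV(T) + (1−ψ)·hL(T).
  T = 334.3 K: K = (1.983, 0.352, 0.289), RR gives ψ = 0.069, H_out = 1.681 kJ/mol
  T = 371.8 K: K = (3.393, 0.678, 0.468), RR gives ψ = 0.821, H_out = 24.819 kJ/mol
  T = 353.1 K: K = (2.633, 0.498, 0.373), RR gives ψ = 0.442, H_out = 13.697 kJ/mol
  T = 343.7 K: K = (2.294, 0.420, 0.329), RR gives ψ = 0.269, H_out = 8.131 kJ/mol
  T = 339.0 K: K = (2.135, 0.385, 0.309), RR gives ψ = 0.175, H_out = 5.078 kJ/mol
  T = 341.4 K: K = (2.215, 0.403, 0.319), RR gives ψ = 0.224, H_out = 6.670 kJ/mol
  T = 342.5 K: K = (2.253, 0.411, 0.324), RR gives ψ = 0.246, H_out = 7.376 kJ/mol
  T = 341.9 K: K = (2.232, 0.407, 0.321), RR gives ψ = 0.234, H_out = 6.993 kJ/mol
Linear interpolation between T = 341.9 (H_out = 6.993) and T = 342.5 (H_out = 7.376) on hF = 7.088 gives T ≈ 342.0 K, at which ψ = 0.24.

T = 342.0 K, V/F = 0.24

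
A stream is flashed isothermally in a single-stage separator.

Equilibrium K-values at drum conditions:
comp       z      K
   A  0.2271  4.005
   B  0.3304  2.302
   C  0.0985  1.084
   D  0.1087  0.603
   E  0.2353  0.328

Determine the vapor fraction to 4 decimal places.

ψ = 0.8161

Rachford–Rice: g(ψ) = Σ zᵢ(Kᵢ−1)/(1+ψ(Kᵢ−1)) = 0.
g(0) = ΣzᵢKᵢ − 1 = 0.9196 and g(1) = 1 − Σzᵢ/Kᵢ = -0.1887, so a root lies in (0, 1).
Newton–Raphson from ψ = 0.5:
  ψ = 0.5000: g = 0.24922, g' = -0.8013 → ψ = 0.8110
  ψ = 0.8110: g = 0.00434, g' = -0.8573 → ψ = 0.8161
Converged at ψ = 0.8161.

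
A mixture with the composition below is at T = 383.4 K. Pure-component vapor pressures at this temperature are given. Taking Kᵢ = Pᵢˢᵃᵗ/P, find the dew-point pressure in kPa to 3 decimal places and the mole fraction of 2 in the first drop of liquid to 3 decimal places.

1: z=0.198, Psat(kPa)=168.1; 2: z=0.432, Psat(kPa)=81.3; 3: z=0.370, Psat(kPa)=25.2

Pdew = 47.228 kPa, x_2 = 0.251

At the dew point ψ → 1, so Σzᵢ/Kᵢ = 1 with Kᵢ = Pᵢˢᵃᵗ/P ⇒ 1/P = Σzᵢ/Pᵢˢᵃᵗ.
1/P = 0.198/168.1 + 0.432/81.3 + 0.370/25.2 = 0.021174 ⇒ P = 47.228 kPa
xᵢ = zᵢP/Pᵢˢᵃᵗ ⇒ x_2 = 0.432·47.228/81.3 = 0.251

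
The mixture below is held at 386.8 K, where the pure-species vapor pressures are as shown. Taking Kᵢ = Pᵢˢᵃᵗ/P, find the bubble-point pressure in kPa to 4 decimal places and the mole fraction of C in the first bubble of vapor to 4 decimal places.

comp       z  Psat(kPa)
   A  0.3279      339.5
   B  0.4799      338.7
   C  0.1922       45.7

Pbub = 282.6477 kPa, y_C = 0.0311

At the bubble point ψ → 0, so ΣzᵢKᵢ = 1 with Kᵢ = Pᵢˢᵃᵗ/P ⇒ P = ΣzᵢPᵢˢᵃᵗ.
P = 0.3279·339.5 + 0.4799·338.7 + 0.1922·45.7 = 282.6477 kPa
yᵢ = zᵢPᵢˢᵃᵗ/P ⇒ y_C = 0.1922·45.7/282.6477 = 0.0311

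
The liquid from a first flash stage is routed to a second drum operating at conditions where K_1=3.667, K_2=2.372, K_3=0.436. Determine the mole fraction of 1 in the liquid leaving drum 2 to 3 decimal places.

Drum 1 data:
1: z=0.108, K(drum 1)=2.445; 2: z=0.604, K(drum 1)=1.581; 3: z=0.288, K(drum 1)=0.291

x_1 (drum 2) = 0.023

Drum 1:
Rachford–Rice: g(ψ₁) = Σ zᵢ(Kᵢ−1)/(1+ψ₁(Kᵢ−1)) = 0.
Check two-phase: ΣzᵢKᵢ = 1.303 > 1 and Σzᵢ/Kᵢ = 1.416 > 1, so g(0) = 0.303 > 0 and g(1) = -0.416 < 0.
Newton–Raphson from ψ₁ = 0.43:
  ψ₁ = 0.430: g = 0.0833, g' = -0.516 → ψ₁ = 0.591
  ψ₁ = 0.591: g = -0.0063, g' = -0.608 → ψ₁ = 0.581
Converged at ψ₁ = 0.581.
Drum-1 compositions:
  1: x = 0.059, y = 0.144
  2: x = 0.452, y = 0.714
  3: x = 0.490, y = 0.143
Drum-2 feed = drum-1 liquid: z₂ = (0.0587, 0.4516, 0.4897).
Drum 2:
Material balance + equilibrium reduce to Σ zᵢ(Kᵢ−1)/(1+ψ₂(Kᵢ−1)) = 0.
Check two-phase: ΣzᵢKᵢ = 1.500 > 1 and Σzᵢ/Kᵢ = 1.330 > 1, so g(0) = 0.500 > 0 and g(1) = -0.330 < 0.
Newton iteration, ψ₂⁰ = 0.36:
  ψ₂ = 0.360: g = 0.1480, g' = -0.735 → ψ₂ = 0.561
  ψ₂ = 0.561: g = 0.0085, g' = -0.672 → ψ₂ = 0.574
Converged at ψ₂ = 0.574.
  1: x = 0.023, y = 0.085
  2: x = 0.253, y = 0.599
  3: x = 0.724, y = 0.316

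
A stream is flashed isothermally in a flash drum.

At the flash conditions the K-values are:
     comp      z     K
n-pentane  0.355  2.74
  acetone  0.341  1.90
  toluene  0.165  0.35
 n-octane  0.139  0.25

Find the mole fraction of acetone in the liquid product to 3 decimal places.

x_acetone = 0.203

Iterate (Newton) starting at ψ = 0.56:
  ψ = 0.560: g = 0.1685, g' = -0.803 → ψ = 0.770
  ψ = 0.770: g = -0.0162, g' = -1.010 → ψ = 0.754
Converged at ψ = 0.754.
Compositions from xᵢ = zᵢ/(1+ψ(Kᵢ−1)), yᵢ = Kᵢxᵢ:
  n-pentane: x = 0.154, y = 0.421
  acetone: x = 0.203, y = 0.386
  toluene: x = 0.323, y = 0.113
  n-octane: x = 0.320, y = 0.080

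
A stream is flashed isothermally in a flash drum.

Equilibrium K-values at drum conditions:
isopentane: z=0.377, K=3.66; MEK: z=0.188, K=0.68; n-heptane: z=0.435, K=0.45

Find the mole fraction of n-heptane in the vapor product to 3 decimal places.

y_n-heptane = 0.278

Material balance + equilibrium reduce to Σ zᵢ(Kᵢ−1)/(1+ψ(Kᵢ−1)) = 0.
Check two-phase: ΣzᵢKᵢ = 1.703 > 1 and Σzᵢ/Kᵢ = 1.346 > 1, so g(0) = 0.703 > 0 and g(1) = -0.346 < 0.
Newton iteration, ψ⁰ = 0.5:
  ψ = 0.500: g = 0.0288, g' = -0.769 → ψ = 0.537
  ψ = 0.537: g = 0.0005, g' = -0.745 → ψ = 0.538
Converged at ψ = 0.538.
Compositions from xᵢ = zᵢ/(1+ψ(Kᵢ−1)), yᵢ = Kᵢxᵢ:
  isopentane: x = 0.155, y = 0.568
  MEK: x = 0.227, y = 0.154
  n-heptane: x = 0.618, y = 0.278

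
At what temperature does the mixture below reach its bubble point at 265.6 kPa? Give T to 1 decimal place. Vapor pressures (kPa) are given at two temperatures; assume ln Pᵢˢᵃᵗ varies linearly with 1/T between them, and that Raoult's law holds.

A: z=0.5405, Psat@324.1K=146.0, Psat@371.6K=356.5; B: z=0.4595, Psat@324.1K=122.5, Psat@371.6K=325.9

T = 357.3 K

Bubble-point temperature: ΣzᵢPᵢˢᵃᵗ(T) = P. Interpolate ln Pᵢˢᵃᵗ = aᵢ + bᵢ/T.
  T = 324.1 K: ΣzᵢPᵢˢᵃᵗ = 135.20 kPa
  T = 371.6 K: ΣzᵢPᵢˢᵃᵗ = 342.44 kPa
  T = 347.9 K: ΣzᵢPᵢˢᵃᵗ = 222.27 kPa
  T = 359.8 K: ΣzᵢPᵢˢᵃᵗ = 278.10 kPa
  T = 353.9 K: ΣzᵢPᵢˢᵃᵗ = 249.32 kPa
  T = 356.9 K: ΣzᵢPᵢˢᵃᵗ = 263.68 kPa
Interpolating between 356.9 K and 359.8 K gives T ≈ 357.3 K.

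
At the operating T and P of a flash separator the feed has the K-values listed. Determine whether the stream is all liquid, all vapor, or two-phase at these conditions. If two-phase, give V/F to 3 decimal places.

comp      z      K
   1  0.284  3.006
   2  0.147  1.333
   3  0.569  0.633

two-phase, V/F = 0.687

ΣzᵢKᵢ = 1.410; Σzᵢ/Kᵢ = 1.104.
Both exceed 1, so a two-phase solution exists.
Material balance + equilibrium reduce to Σ zᵢ(Kᵢ−1)/(1+ψ(Kᵢ−1)) = 0.
Iterate (Newton) starting at ψ = 0.5:
  ψ = 0.500: g = 0.0706, g' = -0.412 → ψ = 0.672
  ψ = 0.672: g = 0.0056, g' = -0.353 → ψ = 0.687
Converged at ψ = 0.687.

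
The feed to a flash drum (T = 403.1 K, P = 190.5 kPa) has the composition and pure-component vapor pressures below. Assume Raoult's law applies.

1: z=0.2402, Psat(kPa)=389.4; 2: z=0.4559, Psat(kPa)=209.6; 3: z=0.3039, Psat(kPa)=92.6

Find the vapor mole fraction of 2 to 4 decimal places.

Raoult's law: Kᵢ = Pᵢˢᵃᵗ/P = Pᵢˢᵃᵗ/190.5.
  K_1 = 389.4/190.5 = 2.044094, K_2 = 209.6/190.5 = 1.100262, K_3 = 92.6/190.5 = 0.486089
Iterate (Newton) starting at ψ = 0.47:
  ψ = 0.4700: g = 0.00597, g' = -0.2615 → ψ = 0.4928
Converged at ψ = 0.4928.
Compositions from xᵢ = zᵢ/(1+ψ(Kᵢ−1)), yᵢ = Kᵢxᵢ:
  1: x = 0.1586, y = 0.3242
  2: x = 0.4344, y = 0.4780
  3: x = 0.4070, y = 0.1978

y_2 = 0.4780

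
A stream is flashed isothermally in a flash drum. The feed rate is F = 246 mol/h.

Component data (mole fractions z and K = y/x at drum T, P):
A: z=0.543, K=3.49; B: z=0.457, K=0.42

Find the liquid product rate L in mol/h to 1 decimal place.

L = 60.8 mol/h

Material balance + equilibrium reduce to Σ zᵢ(Kᵢ−1)/(1+ψ(Kᵢ−1)) = 0.
Check two-phase: ΣzᵢKᵢ = 2.087 > 1 and Σzᵢ/Kᵢ = 1.244 > 1, so g(0) = 1.087 > 0 and g(1) = -0.244 < 0.
Newton–Raphson from ψ = 0.49:
  ψ = 0.490: g = 0.2387, g' = -0.983 → ψ = 0.733
  ψ = 0.733: g = 0.0177, g' = -0.887 → ψ = 0.753
Converged at ψ = 0.753.
Then V = ψ·F = 0.7527·246 = 185.2 mol/h and L = F − V = 60.8 mol/h.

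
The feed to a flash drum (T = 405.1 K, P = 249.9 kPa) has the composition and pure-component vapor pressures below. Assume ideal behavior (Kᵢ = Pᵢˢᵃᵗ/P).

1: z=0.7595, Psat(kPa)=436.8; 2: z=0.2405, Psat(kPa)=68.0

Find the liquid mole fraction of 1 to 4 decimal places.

x_1 = 0.4932

Raoult's law: Kᵢ = Pᵢˢᵃᵗ/P = Pᵢˢᵃᵗ/249.9.
  K_1 = 436.8/249.9 = 1.747899, K_2 = 68.0/249.9 = 0.272109
Binary case is linear: z₁(K₁−1)(1+β(K₂−1)) + z₂(K₂−1)(1+β(K₁−1)) = 0
⇒ β = [z₁(K₁−1)+z₂(K₂−1)] / [−(K₁−1)(K₂−1)] = 0.39297/0.54439 = 0.7219
Compositions from xᵢ = zᵢ/(1+β(Kᵢ−1)), yᵢ = Kᵢxᵢ:
  1: x = 0.4932, y = 0.8621
  2: x = 0.5068, y = 0.1379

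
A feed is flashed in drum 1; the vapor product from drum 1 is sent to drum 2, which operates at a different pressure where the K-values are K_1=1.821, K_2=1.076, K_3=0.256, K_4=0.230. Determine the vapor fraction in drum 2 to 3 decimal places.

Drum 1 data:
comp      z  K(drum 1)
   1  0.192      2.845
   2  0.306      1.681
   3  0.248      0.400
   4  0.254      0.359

V/F (drum 2) = 0.356

Drum 1:
Material balance + equilibrium reduce to Σ zᵢ(Kᵢ−1)/(1+ψ₁(Kᵢ−1)) = 0.
Check two-phase: ΣzᵢKᵢ = 1.251 > 1 and Σzᵢ/Kᵢ = 1.577 > 1, so g(0) = 0.251 > 0 and g(1) = -0.577 < 0.
Iterate (Newton) starting at ψ₁ = 0.5:
  ψ₁ = 0.500: g = -0.1125, g' = -0.664 → ψ₁ = 0.331
  ψ₁ = 0.331: g = -0.0021, g' = -0.654 → ψ₁ = 0.327
Converged at ψ₁ = 0.327.
Drum-1 compositions:
  1: x = 0.120, y = 0.341
  2: x = 0.250, y = 0.421
  3: x = 0.309, y = 0.123
  4: x = 0.321, y = 0.115
Drum-2 feed = drum-1 vapor: z₂ = (0.3405, 0.4206, 0.1235, 0.1154).
Drum 2:
Let ψ₂ = V/F and solve Σ zᵢ(Kᵢ−1)/(1+ψ₂(Kᵢ−1)) = 0.
Check two-phase: ΣzᵢKᵢ = 1.131 > 1 and Σzᵢ/Kᵢ = 1.562 > 1, so g(0) = 0.131 > 0 and g(1) = -0.562 < 0.
Newton iteration, ψ₂⁰ = 0.5:
  ψ₂ = 0.500: g = -0.0617, g' = -0.472 → ψ₂ = 0.369
  ψ₂ = 0.369: g = -0.0051, g' = -0.401 → ψ₂ = 0.356
Converged at ψ₂ = 0.356.
  1: x = 0.263, y = 0.480
  2: x = 0.410, y = 0.441
  3: x = 0.168, y = 0.043
  4: x = 0.159, y = 0.037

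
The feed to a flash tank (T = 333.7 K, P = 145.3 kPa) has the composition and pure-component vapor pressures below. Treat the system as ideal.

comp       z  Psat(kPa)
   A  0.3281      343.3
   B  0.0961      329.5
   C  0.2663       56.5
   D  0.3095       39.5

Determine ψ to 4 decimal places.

Raoult's law: Kᵢ = Pᵢˢᵃᵗ/P = Pᵢˢᵃᵗ/145.3.
  K_A = 343.3/145.3 = 2.362698, K_B = 329.5/145.3 = 2.267722, K_C = 56.5/145.3 = 0.388851, K_D = 39.5/145.3 = 0.271851
Rachford–Rice: g(ψ) = Σ zᵢ(Kᵢ−1)/(1+ψ(Kᵢ−1)) = 0.
Check two-phase: ΣzᵢKᵢ = 1.1808 > 1 and Σzᵢ/Kᵢ = 2.0046 > 1, so g(0) = 0.1808 > 0 and g(1) = -1.0046 < 0.
Newton iteration, ψ⁰ = 0.49:
  ψ = 0.4900: g = -0.23945, g' = -0.8771 → ψ = 0.2170
  ψ = 0.2170: g = -0.01468, g' = -0.8216 → ψ = 0.1991
  ψ = 0.1991: g = 0.00006, g' = -0.8288 → ψ = 0.1992
Converged at ψ = 0.1992.

ψ = 0.1992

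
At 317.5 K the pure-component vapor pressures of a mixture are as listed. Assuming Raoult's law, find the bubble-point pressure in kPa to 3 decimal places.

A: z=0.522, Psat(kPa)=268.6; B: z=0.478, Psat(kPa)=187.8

At the bubble point ψ → 0, so ΣzᵢKᵢ = 1 with Kᵢ = Pᵢˢᵃᵗ/P ⇒ P = ΣzᵢPᵢˢᵃᵗ.
P = 0.522·268.6 + 0.478·187.8 = 229.978 kPa

Pbub = 229.978 kPa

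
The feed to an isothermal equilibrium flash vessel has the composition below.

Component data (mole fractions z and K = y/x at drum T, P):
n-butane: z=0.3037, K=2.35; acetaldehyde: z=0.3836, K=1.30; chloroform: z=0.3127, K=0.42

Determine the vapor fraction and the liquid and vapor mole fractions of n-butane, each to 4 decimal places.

Material balance + equilibrium reduce to Σ zᵢ(Kᵢ−1)/(1+ψ(Kᵢ−1)) = 0.
Check two-phase: ΣzᵢKᵢ = 1.3437 > 1 and Σzᵢ/Kᵢ = 1.1688 > 1, so g(0) = 0.3437 > 0 and g(1) = -0.1688 < 0.
Iterate (Newton) starting at ψ = 0.5:
  ψ = 0.5000: g = 0.08940, g' = -0.4321 → ψ = 0.7069
  ψ = 0.7069: g = -0.00267, g' = -0.4706 → ψ = 0.7012
Converged at ψ = 0.7012.
Compositions from xᵢ = zᵢ/(1+ψ(Kᵢ−1)), yᵢ = Kᵢxᵢ:
  n-butane: x = 0.1560, y = 0.3666
  acetaldehyde: x = 0.3169, y = 0.4120
  chloroform: x = 0.5271, y = 0.2214

ψ = 0.7012, x_n-butane = 0.1560, y_n-butane = 0.3666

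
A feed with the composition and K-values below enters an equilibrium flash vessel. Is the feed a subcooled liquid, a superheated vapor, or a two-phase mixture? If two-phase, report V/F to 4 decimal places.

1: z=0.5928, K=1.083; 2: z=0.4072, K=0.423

ΣzᵢKᵢ = 0.8142; Σzᵢ/Kᵢ = 1.5100.
Since ΣzᵢKᵢ < 1 the mixture is below its bubble point — single liquid phase.

subcooled liquid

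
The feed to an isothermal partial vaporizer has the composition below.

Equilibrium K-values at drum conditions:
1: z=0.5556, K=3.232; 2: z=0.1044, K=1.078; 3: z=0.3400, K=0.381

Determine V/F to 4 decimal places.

V/F = 0.8406

Rachford–Rice: g(V/F) = Σ zᵢ(Kᵢ−1)/(1+V/F(Kᵢ−1)) = 0.
g(0) = ΣzᵢKᵢ − 1 = 1.0378 and g(1) = 1 − Σzᵢ/Kᵢ = -0.1611, so a root lies in (0, 1).
Newton–Raphson from V/F = 0.51:
  V/F = 0.5100: g = 0.28022, g' = -0.8841 → V/F = 0.8269
  V/F = 0.8269: g = 0.01226, g' = -0.8891 → V/F = 0.8407
  V/F = 0.8407: g = -0.00008, g' = -0.9015 → V/F = 0.8406
Converged at V/F = 0.8406.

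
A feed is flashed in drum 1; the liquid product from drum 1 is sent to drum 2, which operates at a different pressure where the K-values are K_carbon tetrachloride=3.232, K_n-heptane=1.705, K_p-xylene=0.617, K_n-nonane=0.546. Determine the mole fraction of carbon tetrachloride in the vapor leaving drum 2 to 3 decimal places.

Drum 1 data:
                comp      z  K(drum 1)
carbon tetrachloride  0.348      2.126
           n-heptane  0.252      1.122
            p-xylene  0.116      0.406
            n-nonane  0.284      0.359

Drum 1:
Material balance + equilibrium reduce to Σ zᵢ(Kᵢ−1)/(1+ψ₁(Kᵢ−1)) = 0.
Check two-phase: ΣzᵢKᵢ = 1.172 > 1 and Σzᵢ/Kᵢ = 1.465 > 1, so g(0) = 0.172 > 0 and g(1) = -0.465 < 0.
Newton iteration, ψ₁⁰ = 0.33:
  ψ₁ = 0.330: g = -0.0013, g' = -0.489 → ψ₁ = 0.327
Converged at ψ₁ = 0.327.
Drum-1 compositions:
  carbon tetrachloride: x = 0.254, y = 0.541
  n-heptane: x = 0.242, y = 0.272
  p-xylene: x = 0.144, y = 0.058
  n-nonane: x = 0.359, y = 0.129
Drum-2 feed = drum-1 liquid: z₂ = (0.2543, 0.2423, 0.1440, 0.3594).
Drum 2:
Rachford–Rice: g(ψ₂) = Σ zᵢ(Kᵢ−1)/(1+ψ₂(Kᵢ−1)) = 0.
Check two-phase: ΣzᵢKᵢ = 1.520 > 1 and Σzᵢ/Kᵢ = 1.112 > 1, so g(0) = 0.520 > 0 and g(1) = -0.112 < 0.
Newton–Raphson from ψ₂ = 0.5:
  ψ₂ = 0.500: g = 0.1153, g' = -0.505 → ψ₂ = 0.728
  ψ₂ = 0.728: g = 0.0089, g' = -0.442 → ψ₂ = 0.748
Converged at ψ₂ = 0.748.
  carbon tetrachloride: x = 0.095, y = 0.308
  n-heptane: x = 0.159, y = 0.270
  p-xylene: x = 0.202, y = 0.125
  n-nonane: x = 0.544, y = 0.297

y_carbon tetrachloride (drum 2) = 0.308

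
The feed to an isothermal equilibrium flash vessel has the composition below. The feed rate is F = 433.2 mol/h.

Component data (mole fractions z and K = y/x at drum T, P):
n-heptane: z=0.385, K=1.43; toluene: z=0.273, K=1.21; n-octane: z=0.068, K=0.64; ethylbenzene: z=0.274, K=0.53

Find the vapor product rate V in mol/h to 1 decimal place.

V = 191.2 mol/h

Rachford–Rice: g(ψ) = Σ zᵢ(Kᵢ−1)/(1+ψ(Kᵢ−1)) = 0.
Check two-phase: ΣzᵢKᵢ = 1.070 > 1 and Σzᵢ/Kᵢ = 1.118 > 1, so g(0) = 0.070 > 0 and g(1) = -0.118 < 0.
Newton–Raphson from ψ = 0.5:
  ψ = 0.500: g = -0.0101, g' = -0.175 → ψ = 0.442
  ψ = 0.442: g = -0.0002, g' = -0.169 → ψ = 0.441
Converged at ψ = 0.441.
Then V = ψ·F = 0.4415·433.2 = 191.2 mol/h and L = F − V = 242.0 mol/h.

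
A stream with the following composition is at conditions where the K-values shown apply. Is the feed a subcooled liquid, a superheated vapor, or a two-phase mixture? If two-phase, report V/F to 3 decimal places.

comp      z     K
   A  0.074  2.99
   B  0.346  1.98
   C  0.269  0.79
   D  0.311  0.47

ΣzᵢKᵢ = 1.265; Σzᵢ/Kᵢ = 1.202.
Both exceed 1, so a two-phase solution exists.
Newton–Raphson from ψ = 0.5:
  ψ = 0.500: g = 0.0140, g' = -0.400 → ψ = 0.535
Converged at ψ = 0.535.

two-phase, V/F = 0.535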